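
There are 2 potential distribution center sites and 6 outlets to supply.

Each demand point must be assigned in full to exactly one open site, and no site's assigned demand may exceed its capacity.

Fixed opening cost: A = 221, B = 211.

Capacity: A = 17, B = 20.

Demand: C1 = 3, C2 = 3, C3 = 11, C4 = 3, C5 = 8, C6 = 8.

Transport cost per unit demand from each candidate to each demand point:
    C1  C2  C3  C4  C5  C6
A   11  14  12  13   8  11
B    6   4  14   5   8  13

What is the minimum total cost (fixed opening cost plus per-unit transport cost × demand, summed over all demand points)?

Open {A, B}; cheapest assignment that respects the capacities:
  A (cap 17, load 16): C5, C6 — cost 8×8 + 8×11 = 152
  B (cap 20, load 20): C1, C2, C3, C4 — cost 3×6 + 3×4 + 11×14 + 3×5 = 199
  Shipping 351, fixed 432 → total 783.
  Any other capacity-feasible assignment to {A, B} ships for at least 351.
Total demand is 36 and no other set of sites has combined capacity ≥ 36, so {A, B} is the only feasible choice of open sites. Minimum: 783.

783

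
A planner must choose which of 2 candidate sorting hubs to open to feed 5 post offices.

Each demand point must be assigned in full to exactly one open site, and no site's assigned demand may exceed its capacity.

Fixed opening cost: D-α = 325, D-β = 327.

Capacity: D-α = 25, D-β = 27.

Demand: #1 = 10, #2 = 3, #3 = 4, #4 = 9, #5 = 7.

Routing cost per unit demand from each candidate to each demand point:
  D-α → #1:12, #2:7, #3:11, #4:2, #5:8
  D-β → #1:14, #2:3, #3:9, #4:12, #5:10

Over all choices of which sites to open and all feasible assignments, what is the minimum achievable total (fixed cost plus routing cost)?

905

Open {D-α, D-β}; cheapest assignment that respects the capacities:
  D-α (cap 25, load 19): #1, #4 — cost 10×12 + 9×2 = 138
  D-β (cap 27, load 14): #2, #3, #5 — cost 3×3 + 4×9 + 7×10 = 115
  Shipping 253, fixed 652 → total 905.
  Any other capacity-feasible assignment to {D-α, D-β} ships for at least 253.
Total demand is 33 and no other set of sites has combined capacity ≥ 33, so {D-α, D-β} is the only feasible choice of open sites. Minimum: 905.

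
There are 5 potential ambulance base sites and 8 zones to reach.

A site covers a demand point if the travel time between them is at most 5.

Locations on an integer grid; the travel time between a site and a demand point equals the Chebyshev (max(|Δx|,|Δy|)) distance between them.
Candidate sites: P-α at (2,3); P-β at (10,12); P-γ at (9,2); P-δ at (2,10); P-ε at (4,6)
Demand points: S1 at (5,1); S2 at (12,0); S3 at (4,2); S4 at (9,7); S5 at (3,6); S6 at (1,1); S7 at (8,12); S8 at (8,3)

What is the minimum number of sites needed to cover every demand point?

Coverage sets (demand points within 5 of each site):
  P-α: {S1, S3, S5, S6}
  P-β: {S4, S7}
  P-γ: {S1, S2, S3, S4, S8}
  P-δ: {S5}
  P-ε: {S1, S3, S4, S5, S6, S8}
No 2 sites suffice: every size-2 union leaves at least one demand point uncovered.
But {P-α, P-β, P-γ} covers everything, so the minimum is 3.

3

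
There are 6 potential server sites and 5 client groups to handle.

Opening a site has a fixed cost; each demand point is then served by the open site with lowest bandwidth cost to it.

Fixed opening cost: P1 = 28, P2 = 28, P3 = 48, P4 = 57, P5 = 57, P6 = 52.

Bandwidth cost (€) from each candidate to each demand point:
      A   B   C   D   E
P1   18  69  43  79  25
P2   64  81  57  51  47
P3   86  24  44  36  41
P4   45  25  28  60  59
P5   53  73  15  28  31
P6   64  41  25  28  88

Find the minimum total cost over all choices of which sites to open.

217

Open {P1, P6}: assign each demand point to its cheapest open site.
  A→P1 18, B→P6 41, C→P6 25, D→P6 28, E→P1 25
  bandwidth cost 137, fixed 80 → total 217.
Compare {P1, P3}: bandwidth cost 146 + fixed 76 = 222.
Compare {P1, P5}: bandwidth cost 155 + fixed 85 = 240.
Compare {P1, P4}: bandwidth cost 156 + fixed 85 = 241.
All other subsets cost ≥ 222. Minimum total cost: 217.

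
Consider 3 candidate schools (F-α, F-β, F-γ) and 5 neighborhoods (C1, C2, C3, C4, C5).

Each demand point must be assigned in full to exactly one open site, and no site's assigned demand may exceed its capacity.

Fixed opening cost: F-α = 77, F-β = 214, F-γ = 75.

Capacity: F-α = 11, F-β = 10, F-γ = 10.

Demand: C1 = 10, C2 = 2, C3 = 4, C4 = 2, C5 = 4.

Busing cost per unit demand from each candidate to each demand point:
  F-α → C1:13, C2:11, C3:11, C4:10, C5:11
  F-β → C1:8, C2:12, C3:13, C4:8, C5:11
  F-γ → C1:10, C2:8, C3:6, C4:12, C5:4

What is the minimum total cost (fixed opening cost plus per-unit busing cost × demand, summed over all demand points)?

522

Open {F-α, F-β, F-γ}; cheapest assignment that respects the capacities:
  F-α (cap 11, load 2): C4 — cost 2×10 = 20
  F-β (cap 10, load 10): C1 — cost 10×8 = 80
  F-γ (cap 10, load 10): C2, C3, C5 — cost 2×8 + 4×6 + 4×4 = 56
  Shipping 156, fixed 366 → total 522.
  Any other capacity-feasible assignment to {F-α, F-β, F-γ} ships for at least 156.
Total demand is 22 and no other set of sites has combined capacity ≥ 22, so {F-α, F-β, F-γ} is the only feasible choice of open sites. Minimum: 522.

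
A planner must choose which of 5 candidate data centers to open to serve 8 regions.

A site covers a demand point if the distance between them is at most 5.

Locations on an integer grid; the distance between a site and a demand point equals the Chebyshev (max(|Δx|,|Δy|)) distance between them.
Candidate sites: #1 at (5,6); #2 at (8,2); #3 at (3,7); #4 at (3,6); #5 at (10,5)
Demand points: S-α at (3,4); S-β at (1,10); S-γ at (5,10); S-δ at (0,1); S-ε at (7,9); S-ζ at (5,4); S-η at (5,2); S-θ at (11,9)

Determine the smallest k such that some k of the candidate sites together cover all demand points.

Coverage sets (demand points within 5 of each site):
  #1: {S-α, S-β, S-γ, S-δ, S-ε, S-ζ, S-η}
  #2: {S-α, S-ζ, S-η}
  #3: {S-α, S-β, S-γ, S-ε, S-ζ, S-η}
  #4: {S-α, S-β, S-γ, S-δ, S-ε, S-ζ, S-η}
  #5: {S-γ, S-ε, S-ζ, S-η, S-θ}
No single site covers all 8 demand points.
But {#1, #5} covers everything, so the minimum is 2.

2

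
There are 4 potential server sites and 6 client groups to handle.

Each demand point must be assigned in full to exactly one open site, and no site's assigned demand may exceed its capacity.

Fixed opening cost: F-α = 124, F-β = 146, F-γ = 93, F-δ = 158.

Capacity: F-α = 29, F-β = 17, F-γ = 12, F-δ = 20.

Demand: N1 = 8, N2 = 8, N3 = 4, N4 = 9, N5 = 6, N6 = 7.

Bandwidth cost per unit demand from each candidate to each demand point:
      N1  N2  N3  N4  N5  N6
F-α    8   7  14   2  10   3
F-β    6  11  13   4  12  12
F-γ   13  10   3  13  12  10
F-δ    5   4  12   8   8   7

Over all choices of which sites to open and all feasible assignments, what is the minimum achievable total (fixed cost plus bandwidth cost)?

Open {F-α, F-δ}; cheapest assignment that respects the capacities:
  F-α (cap 29, load 22): N4, N5, N6 — cost 9×2 + 6×10 + 7×3 = 99
  F-δ (cap 20, load 20): N1, N2, N3 — cost 8×5 + 8×4 + 4×12 = 120
  Shipping 219, fixed 282 → total 501.
  Any other capacity-feasible assignment to {F-α, F-δ} ships for at least 219.
Compare {F-α, F-β}: its best feasible assignment gives total 541.
Compare {F-α, F-γ, F-δ}: its best feasible assignment gives total 558.
Every other set of open sites that can feasibly serve all demand totals ≥ 541 even under its best assignment. Minimum: 501.

501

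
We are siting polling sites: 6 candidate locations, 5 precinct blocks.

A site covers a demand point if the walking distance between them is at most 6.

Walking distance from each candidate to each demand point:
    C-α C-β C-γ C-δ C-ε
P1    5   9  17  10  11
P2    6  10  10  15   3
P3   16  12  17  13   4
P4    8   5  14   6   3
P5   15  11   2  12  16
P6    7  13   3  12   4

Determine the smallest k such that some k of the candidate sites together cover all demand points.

Coverage sets (demand points within 6 of each site):
  P1: {C-α}
  P2: {C-α, C-ε}
  P3: {C-ε}
  P4: {C-β, C-δ, C-ε}
  P5: {C-γ}
  P6: {C-γ, C-ε}
No 2 sites suffice: every size-2 union leaves at least one demand point uncovered.
But {P1, P4, P5} covers everything, so the minimum is 3.

3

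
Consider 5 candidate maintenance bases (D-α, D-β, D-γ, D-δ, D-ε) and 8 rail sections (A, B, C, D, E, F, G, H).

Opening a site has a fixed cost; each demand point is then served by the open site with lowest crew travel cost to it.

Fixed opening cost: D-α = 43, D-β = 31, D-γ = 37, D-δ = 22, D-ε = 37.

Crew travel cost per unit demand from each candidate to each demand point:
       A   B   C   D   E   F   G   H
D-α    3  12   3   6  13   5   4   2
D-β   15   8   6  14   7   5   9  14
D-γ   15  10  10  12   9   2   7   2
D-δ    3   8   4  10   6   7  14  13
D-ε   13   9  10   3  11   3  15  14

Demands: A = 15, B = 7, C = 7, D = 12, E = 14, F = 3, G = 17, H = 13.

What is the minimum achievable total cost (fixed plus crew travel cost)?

Open {D-α, D-δ, D-ε}: assign each demand point to its cheapest open site.
  A→D-α 15×3=45, B→D-δ 7×8=56, C→D-α 7×3=21, D→D-ε 12×3=36, E→D-δ 14×6=84, F→D-ε 3×3=9, G→D-α 17×4=68, H→D-α 13×2=26
  crew travel cost 345, fixed 102 → total 447.
Compare {D-α, D-δ}: crew travel cost 387 + fixed 65 = 452.
Compare {D-α, D-β, D-ε}: crew travel cost 359 + fixed 111 = 470.
Compare {D-α, D-β}: crew travel cost 401 + fixed 74 = 475.
All other subsets cost ≥ 452. Minimum total cost: 447.

447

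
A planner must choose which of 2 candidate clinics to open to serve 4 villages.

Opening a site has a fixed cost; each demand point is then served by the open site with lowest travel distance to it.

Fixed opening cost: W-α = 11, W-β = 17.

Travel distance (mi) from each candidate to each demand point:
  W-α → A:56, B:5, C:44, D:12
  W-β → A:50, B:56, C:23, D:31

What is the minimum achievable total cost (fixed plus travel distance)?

Open {W-α, W-β}: assign each demand point to its cheapest open site.
  A→W-β 50, B→W-α 5, C→W-β 23, D→W-α 12
  travel distance 90, fixed 28 → total 118.
Compare {W-α}: travel distance 117 + fixed 11 = 128.
Compare {W-β}: travel distance 160 + fixed 17 = 177.

118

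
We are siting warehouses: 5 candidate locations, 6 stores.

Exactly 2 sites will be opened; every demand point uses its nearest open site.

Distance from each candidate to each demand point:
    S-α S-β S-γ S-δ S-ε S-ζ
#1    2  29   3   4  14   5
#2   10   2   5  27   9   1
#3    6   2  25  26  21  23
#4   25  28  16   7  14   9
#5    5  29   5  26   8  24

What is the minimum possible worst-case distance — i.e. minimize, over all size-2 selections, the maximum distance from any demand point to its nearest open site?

Open {#1, #2}.
  Farthest demand point is S-ε at distance 9 (to #2); all others are ≤ 9.
With {#2, #4} the worst case is 10.
With {#1, #3} the worst case is 14.
No size-2 selection achieves below 9.

9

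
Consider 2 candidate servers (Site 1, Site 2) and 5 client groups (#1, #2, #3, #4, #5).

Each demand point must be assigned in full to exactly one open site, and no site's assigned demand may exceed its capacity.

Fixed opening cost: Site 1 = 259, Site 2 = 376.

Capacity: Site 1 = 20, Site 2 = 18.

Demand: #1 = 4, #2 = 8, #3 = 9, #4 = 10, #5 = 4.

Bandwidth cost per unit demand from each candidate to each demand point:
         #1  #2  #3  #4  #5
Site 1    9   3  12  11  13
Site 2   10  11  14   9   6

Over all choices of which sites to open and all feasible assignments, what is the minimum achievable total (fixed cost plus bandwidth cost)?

Open {Site 1, Site 2}; cheapest assignment that respects the capacities:
  Site 1 (cap 20, load 17): #2, #3 — cost 8×3 + 9×12 = 132
  Site 2 (cap 18, load 18): #1, #4, #5 — cost 4×10 + 10×9 + 4×6 = 154
  Shipping 286, fixed 635 → total 921.
  Any other capacity-feasible assignment to {Site 1, Site 2} ships for at least 286.
Total demand is 35 and no other set of sites has combined capacity ≥ 35, so {Site 1, Site 2} is the only feasible choice of open sites. Minimum: 921.

921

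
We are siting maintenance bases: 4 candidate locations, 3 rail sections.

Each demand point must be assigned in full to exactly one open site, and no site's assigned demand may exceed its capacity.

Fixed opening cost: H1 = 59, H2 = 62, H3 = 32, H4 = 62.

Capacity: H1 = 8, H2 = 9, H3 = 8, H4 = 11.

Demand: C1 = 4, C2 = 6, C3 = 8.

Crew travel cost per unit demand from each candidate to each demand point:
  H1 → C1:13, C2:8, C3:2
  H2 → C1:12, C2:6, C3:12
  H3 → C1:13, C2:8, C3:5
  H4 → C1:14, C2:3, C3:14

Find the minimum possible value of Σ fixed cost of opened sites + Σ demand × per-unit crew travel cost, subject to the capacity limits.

208

Open {H3, H4}; cheapest assignment that respects the capacities:
  H3 (cap 8, load 8): C3 — cost 8×5 = 40
  H4 (cap 11, load 10): C1, C2 — cost 4×14 + 6×3 = 74
  Shipping 114, fixed 94 → total 208.
  Any other capacity-feasible assignment to {H3, H4} ships for at least 114.
Compare {H1, H4}: its best feasible assignment gives total 211.
Compare {H1, H3, H4}: its best feasible assignment gives total 239.
Every other set of open sites that can feasibly serve all demand totals ≥ 211 even under its best assignment. Minimum: 208.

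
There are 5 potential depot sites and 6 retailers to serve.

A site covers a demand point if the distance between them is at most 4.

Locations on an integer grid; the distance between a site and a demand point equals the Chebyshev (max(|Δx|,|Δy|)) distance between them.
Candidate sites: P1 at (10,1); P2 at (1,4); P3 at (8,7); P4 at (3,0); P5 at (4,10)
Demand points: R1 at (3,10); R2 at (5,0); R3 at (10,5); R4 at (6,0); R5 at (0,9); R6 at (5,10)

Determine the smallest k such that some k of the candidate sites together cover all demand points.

3

Coverage sets (demand points within 4 of each site):
  P1: {R3, R4}
  P2: {R2}
  P3: {R3, R6}
  P4: {R2, R4}
  P5: {R1, R5, R6}
No 2 sites suffice: every size-2 union leaves at least one demand point uncovered.
But {P1, P2, P5} covers everything, so the minimum is 3.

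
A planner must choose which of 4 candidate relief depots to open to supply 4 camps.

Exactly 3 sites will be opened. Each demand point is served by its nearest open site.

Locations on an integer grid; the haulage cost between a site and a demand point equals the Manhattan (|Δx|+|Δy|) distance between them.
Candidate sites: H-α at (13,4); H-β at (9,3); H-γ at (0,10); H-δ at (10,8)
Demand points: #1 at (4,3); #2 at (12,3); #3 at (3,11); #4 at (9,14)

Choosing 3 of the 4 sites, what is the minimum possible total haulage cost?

Open {H-β, H-γ, H-δ}.
  #1→H-β 5, #2→H-β 3, #3→H-γ 4, #4→H-δ 7  ⇒ total 19.
Compare {H-α, H-β, H-γ}: total 22.
Compare {H-α, H-γ, H-δ}: total 23.
No size-3 selection does better; minimum is 19.

19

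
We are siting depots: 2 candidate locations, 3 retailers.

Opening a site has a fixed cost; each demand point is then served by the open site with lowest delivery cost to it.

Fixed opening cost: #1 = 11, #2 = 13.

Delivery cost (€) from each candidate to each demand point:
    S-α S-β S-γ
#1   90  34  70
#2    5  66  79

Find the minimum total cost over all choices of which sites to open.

133

Open {#1, #2}: assign each demand point to its cheapest open site.
  S-α→#2 5, S-β→#1 34, S-γ→#1 70
  delivery cost 109, fixed 24 → total 133.
Compare {#2}: delivery cost 150 + fixed 13 = 163.
Compare {#1}: delivery cost 194 + fixed 11 = 205.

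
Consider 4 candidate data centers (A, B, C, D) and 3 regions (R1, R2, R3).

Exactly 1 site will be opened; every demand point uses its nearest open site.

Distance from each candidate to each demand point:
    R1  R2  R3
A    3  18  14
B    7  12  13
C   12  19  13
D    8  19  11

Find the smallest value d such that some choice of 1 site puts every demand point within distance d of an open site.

Open {B}.
  Farthest demand point is R3 at distance 13 (to B); all others are ≤ 13.
With {A} the worst case is 18.
With {C} the worst case is 19.
No size-1 selection achieves below 13.

13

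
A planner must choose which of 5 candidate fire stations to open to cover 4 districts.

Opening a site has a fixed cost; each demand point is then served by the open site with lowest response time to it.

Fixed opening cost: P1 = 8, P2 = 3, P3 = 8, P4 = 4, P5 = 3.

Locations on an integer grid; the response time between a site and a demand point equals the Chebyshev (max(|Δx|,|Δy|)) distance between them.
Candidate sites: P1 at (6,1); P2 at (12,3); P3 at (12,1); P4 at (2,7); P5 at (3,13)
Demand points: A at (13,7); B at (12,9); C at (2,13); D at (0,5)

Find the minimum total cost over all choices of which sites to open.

Open {P2, P4, P5}: assign each demand point to its cheapest open site.
  A→P2 4, B→P2 6, C→P5 1, D→P4 2
  response time 13, fixed 10 → total 23.
Compare {P2, P4}: response time 18 + fixed 7 = 25.
Compare {P2, P5}: response time 19 + fixed 6 = 25.
Compare {P4, P5}: response time 22 + fixed 7 = 29.
All other subsets cost ≥ 25. Minimum total cost: 23.

23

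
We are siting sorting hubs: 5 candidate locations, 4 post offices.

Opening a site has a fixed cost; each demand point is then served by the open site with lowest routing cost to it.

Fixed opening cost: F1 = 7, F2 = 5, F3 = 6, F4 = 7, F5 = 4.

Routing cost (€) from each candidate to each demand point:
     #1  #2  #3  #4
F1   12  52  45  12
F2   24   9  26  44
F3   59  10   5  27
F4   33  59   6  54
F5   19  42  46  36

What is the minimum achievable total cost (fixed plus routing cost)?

Open {F1, F3}: assign each demand point to its cheapest open site.
  #1→F1 12, #2→F3 10, #3→F3 5, #4→F1 12
  routing cost 39, fixed 13 → total 52.
Compare {F1, F2, F3}: routing cost 38 + fixed 18 = 56.
Compare {F1, F3, F5}: routing cost 39 + fixed 17 = 56.
Compare {F1, F2, F4}: routing cost 39 + fixed 19 = 58.
All other subsets cost ≥ 56. Minimum total cost: 52.

52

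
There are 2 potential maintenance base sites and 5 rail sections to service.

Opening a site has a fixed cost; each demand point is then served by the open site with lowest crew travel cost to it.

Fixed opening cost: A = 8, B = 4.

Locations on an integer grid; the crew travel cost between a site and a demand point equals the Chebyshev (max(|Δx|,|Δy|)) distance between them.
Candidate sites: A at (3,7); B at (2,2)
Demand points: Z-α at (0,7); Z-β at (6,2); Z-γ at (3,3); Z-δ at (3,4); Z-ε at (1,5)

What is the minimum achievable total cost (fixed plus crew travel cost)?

19

Open {B}: assign each demand point to its cheapest open site.
  Z-α→B 5, Z-β→B 4, Z-γ→B 1, Z-δ→B 2, Z-ε→B 3
  crew travel cost 15, fixed 4 → total 19.
Compare {A, B}: crew travel cost 12 + fixed 12 = 24.
Compare {A}: crew travel cost 17 + fixed 8 = 25.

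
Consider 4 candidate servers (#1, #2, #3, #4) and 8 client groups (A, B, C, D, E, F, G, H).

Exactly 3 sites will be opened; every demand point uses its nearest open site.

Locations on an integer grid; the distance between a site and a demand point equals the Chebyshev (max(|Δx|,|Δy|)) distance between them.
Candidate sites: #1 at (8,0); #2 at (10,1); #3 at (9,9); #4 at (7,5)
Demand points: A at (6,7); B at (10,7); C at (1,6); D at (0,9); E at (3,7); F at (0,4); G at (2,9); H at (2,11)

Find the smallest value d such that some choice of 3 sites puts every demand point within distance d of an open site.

7

Open {#1, #2, #4}.
  Farthest demand point is D at distance 7 (to #4); all others are ≤ 7.
With {#1, #3, #4} the worst case is 7.
With {#2, #3, #4} the worst case is 7.
No size-3 selection achieves below 7.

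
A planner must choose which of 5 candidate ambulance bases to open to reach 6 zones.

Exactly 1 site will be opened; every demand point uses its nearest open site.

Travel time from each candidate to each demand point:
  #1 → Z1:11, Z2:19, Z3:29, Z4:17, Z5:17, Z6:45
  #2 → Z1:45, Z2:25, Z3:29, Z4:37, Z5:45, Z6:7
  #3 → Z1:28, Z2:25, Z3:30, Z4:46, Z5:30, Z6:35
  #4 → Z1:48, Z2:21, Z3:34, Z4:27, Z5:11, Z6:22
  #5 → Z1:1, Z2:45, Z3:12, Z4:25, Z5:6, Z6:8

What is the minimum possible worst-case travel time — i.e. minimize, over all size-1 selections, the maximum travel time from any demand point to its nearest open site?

45

Open {#1}.
  Farthest demand point is Z6 at travel time 45 (to #1); all others are ≤ 45.
With {#2} the worst case is 45.
With {#5} the worst case is 45.
No size-1 selection achieves below 45.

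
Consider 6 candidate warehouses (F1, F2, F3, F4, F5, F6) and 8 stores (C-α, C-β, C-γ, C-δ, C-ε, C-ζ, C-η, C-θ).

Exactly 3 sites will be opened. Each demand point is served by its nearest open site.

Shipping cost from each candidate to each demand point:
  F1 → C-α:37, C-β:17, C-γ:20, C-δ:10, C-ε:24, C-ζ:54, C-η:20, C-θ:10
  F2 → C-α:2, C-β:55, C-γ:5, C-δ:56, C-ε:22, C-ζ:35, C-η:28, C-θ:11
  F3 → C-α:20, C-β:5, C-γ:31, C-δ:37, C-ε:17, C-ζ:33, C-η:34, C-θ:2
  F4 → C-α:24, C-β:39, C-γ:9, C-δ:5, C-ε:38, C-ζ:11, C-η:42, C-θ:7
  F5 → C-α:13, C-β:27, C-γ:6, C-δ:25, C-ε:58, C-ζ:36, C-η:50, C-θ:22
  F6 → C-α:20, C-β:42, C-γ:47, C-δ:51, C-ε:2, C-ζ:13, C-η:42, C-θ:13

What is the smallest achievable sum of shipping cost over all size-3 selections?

75

Open {F2, F3, F4}.
  C-α→F2 2, C-β→F3 5, C-γ→F2 5, C-δ→F4 5, C-ε→F3 17, C-ζ→F4 11, C-η→F2 28, C-θ→F3 2  ⇒ total 75.
Compare {F1, F2, F6}: total 79.
Compare {F3, F4, F6}: total 88.
No size-3 selection does better; minimum is 75.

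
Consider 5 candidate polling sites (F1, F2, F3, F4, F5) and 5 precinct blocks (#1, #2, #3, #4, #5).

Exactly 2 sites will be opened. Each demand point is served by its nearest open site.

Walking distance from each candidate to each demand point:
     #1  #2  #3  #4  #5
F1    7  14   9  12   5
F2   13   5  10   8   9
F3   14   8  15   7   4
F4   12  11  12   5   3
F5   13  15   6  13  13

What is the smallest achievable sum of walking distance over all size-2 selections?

Open {F1, F2}.
  #1→F1 7, #2→F2 5, #3→F1 9, #4→F2 8, #5→F1 5  ⇒ total 34.
Compare {F1, F3}: total 35.
Compare {F1, F4}: total 35.
No size-2 selection does better; minimum is 34.

34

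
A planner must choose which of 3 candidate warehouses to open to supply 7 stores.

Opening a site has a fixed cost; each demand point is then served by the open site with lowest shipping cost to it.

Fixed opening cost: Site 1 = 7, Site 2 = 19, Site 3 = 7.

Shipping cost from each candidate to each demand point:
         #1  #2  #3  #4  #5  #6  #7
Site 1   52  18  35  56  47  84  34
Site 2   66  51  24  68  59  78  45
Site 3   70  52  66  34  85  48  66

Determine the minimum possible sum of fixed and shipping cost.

Open {Site 1, Site 3}: assign each demand point to its cheapest open site.
  #1→Site 1 52, #2→Site 1 18, #3→Site 1 35, #4→Site 3 34, #5→Site 1 47, #6→Site 3 48, #7→Site 1 34
  shipping cost 268, fixed 14 → total 282.
Compare {Site 1, Site 2, Site 3}: shipping cost 257 + fixed 33 = 290.
Compare {Site 1}: shipping cost 326 + fixed 7 = 333.
Compare {Site 1, Site 2}: shipping cost 309 + fixed 26 = 335.
All other subsets cost ≥ 290. Minimum total cost: 282.

282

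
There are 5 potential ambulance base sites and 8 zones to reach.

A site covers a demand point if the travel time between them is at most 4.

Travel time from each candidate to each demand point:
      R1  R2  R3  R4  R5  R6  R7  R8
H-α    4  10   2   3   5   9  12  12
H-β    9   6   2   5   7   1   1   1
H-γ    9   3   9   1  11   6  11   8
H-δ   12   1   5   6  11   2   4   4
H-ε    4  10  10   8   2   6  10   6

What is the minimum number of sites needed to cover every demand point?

Coverage sets (demand points within 4 of each site):
  H-α: {R1, R3, R4}
  H-β: {R3, R6, R7, R8}
  H-γ: {R2, R4}
  H-δ: {R2, R6, R7, R8}
  H-ε: {R1, R5}
No 2 sites suffice: every size-2 union leaves at least one demand point uncovered.
But {H-α, H-δ, H-ε} covers everything, so the minimum is 3.

3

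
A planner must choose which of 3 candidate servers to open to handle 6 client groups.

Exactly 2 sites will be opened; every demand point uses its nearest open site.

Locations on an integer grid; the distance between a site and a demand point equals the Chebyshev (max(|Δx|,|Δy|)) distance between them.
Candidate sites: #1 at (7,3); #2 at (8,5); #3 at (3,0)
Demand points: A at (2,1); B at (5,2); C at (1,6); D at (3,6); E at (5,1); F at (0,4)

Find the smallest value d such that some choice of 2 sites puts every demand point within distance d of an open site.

Open {#1, #3}.
  Farthest demand point is C at distance 6 (to #1); all others are ≤ 6.
With {#2, #3} the worst case is 6.
With {#1, #2} the worst case is 7.
No size-2 selection achieves below 6.

6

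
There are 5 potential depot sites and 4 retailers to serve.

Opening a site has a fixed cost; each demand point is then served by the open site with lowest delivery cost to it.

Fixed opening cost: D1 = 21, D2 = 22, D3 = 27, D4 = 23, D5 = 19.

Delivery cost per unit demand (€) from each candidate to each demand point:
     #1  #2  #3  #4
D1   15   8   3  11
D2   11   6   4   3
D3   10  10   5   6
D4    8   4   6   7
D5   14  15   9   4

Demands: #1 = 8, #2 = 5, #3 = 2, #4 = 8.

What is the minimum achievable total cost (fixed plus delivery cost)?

Open {D2, D4}: assign each demand point to its cheapest open site.
  #1→D4 8×8=64, #2→D4 5×4=20, #3→D2 2×4=8, #4→D2 8×3=24
  delivery cost 116, fixed 45 → total 161.
Compare {D4, D5}: delivery cost 128 + fixed 42 = 170.
Compare {D2}: delivery cost 150 + fixed 22 = 172.
Compare {D4}: delivery cost 152 + fixed 23 = 175.
All other subsets cost ≥ 170. Minimum total cost: 161.

161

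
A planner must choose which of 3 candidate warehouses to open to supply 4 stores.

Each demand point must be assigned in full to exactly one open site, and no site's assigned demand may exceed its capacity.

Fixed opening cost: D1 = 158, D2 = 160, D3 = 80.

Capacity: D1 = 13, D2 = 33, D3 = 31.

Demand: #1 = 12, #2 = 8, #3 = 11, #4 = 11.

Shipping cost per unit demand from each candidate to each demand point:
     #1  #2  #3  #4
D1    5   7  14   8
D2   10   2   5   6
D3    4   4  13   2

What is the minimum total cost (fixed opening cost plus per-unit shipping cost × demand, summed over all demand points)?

381

Open {D2, D3}; cheapest assignment that respects the capacities:
  D2 (cap 33, load 19): #2, #3 — cost 8×2 + 11×5 = 71
  D3 (cap 31, load 23): #1, #4 — cost 12×4 + 11×2 = 70
  Shipping 141, fixed 240 → total 381.
  Any other capacity-feasible assignment to {D2, D3} ships for at least 141.
Compare {D1, D3}: its best feasible assignment gives total 494.
Compare {D1, D2}: its best feasible assignment gives total 515.
Every other set of open sites that can feasibly serve all demand totals ≥ 494 even under its best assignment. Minimum: 381.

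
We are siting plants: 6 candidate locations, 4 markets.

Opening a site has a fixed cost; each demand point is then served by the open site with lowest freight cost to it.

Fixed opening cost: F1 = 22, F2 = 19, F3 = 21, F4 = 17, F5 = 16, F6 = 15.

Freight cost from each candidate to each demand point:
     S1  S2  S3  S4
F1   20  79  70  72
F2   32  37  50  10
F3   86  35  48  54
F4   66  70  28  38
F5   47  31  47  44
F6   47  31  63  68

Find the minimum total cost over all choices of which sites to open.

143

Open {F2, F4}: assign each demand point to its cheapest open site.
  S1→F2 32, S2→F2 37, S3→F4 28, S4→F2 10
  freight cost 107, fixed 36 → total 143.
Compare {F2}: freight cost 129 + fixed 19 = 148.
Compare {F2, F4, F6}: freight cost 101 + fixed 51 = 152.
Compare {F1, F2, F4}: freight cost 95 + fixed 58 = 153.
All other subsets cost ≥ 148. Minimum total cost: 143.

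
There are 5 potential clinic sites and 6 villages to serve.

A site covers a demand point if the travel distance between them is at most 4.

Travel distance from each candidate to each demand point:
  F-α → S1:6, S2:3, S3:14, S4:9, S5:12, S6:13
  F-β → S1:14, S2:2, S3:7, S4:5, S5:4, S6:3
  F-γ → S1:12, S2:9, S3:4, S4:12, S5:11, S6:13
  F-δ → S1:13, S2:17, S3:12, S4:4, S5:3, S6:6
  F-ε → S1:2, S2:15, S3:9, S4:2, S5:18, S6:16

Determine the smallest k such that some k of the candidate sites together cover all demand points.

Coverage sets (demand points within 4 of each site):
  F-α: {S2}
  F-β: {S2, S5, S6}
  F-γ: {S3}
  F-δ: {S4, S5}
  F-ε: {S1, S4}
No 2 sites suffice: every size-2 union leaves at least one demand point uncovered.
But {F-β, F-γ, F-ε} covers everything, so the minimum is 3.

3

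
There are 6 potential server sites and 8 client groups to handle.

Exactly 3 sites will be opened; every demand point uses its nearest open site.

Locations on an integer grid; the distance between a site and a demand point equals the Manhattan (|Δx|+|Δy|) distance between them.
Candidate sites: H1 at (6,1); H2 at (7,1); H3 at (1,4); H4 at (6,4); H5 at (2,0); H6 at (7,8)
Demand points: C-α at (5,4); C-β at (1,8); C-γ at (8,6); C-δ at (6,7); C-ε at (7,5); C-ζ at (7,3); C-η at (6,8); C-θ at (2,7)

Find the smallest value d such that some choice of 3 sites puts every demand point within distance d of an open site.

4

Open {H1, H3, H4}.
  Farthest demand point is C-β at distance 4 (to H3); all others are ≤ 4.
With {H1, H3, H6} the worst case is 4.
With {H2, H3, H4} the worst case is 4.
No size-3 selection achieves below 4.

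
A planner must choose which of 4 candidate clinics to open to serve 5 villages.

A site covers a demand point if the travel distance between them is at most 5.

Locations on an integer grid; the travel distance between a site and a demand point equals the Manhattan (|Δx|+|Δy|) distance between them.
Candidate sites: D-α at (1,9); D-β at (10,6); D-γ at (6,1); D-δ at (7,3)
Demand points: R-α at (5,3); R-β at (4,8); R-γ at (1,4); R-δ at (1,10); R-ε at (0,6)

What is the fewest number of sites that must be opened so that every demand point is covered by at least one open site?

2

Coverage sets (demand points within 5 of each site):
  D-α: {R-β, R-γ, R-δ, R-ε}
  D-β: {}
  D-γ: {R-α}
  D-δ: {R-α}
No single site covers all 5 demand points.
But {D-α, D-γ} covers everything, so the minimum is 2.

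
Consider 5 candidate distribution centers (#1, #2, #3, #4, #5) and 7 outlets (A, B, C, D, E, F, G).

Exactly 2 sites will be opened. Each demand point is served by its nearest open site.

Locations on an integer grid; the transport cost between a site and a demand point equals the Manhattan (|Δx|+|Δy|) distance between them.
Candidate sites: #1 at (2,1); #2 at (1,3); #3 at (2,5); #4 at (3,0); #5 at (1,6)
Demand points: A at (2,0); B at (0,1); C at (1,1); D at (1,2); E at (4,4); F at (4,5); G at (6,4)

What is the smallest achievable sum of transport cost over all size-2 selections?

16

Open {#1, #3}.
  A→#1 1, B→#1 2, C→#1 1, D→#1 2, E→#3 3, F→#3 2, G→#3 5  ⇒ total 16.
Compare {#1, #2}: total 20.
Compare {#2, #3}: total 20.
No size-2 selection does better; minimum is 16.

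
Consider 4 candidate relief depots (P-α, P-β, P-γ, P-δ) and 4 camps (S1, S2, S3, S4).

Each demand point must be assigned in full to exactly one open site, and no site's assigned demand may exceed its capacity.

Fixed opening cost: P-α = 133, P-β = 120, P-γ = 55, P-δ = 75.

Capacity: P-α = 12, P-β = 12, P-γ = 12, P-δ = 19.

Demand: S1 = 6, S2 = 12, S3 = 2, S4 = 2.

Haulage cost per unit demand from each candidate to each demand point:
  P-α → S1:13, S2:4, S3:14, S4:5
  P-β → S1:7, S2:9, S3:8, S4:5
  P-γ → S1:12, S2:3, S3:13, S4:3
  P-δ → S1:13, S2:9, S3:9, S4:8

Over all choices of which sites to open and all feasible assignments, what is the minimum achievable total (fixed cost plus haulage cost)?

278

Open {P-γ, P-δ}; cheapest assignment that respects the capacities:
  P-γ (cap 12, load 12): S2 — cost 12×3 = 36
  P-δ (cap 19, load 10): S1, S3, S4 — cost 6×13 + 2×9 + 2×8 = 112
  Shipping 148, fixed 130 → total 278.
  Any other capacity-feasible assignment to {P-γ, P-δ} ships for at least 148.
Compare {P-β, P-γ}: its best feasible assignment gives total 279.
Compare {P-α, P-γ}: its best feasible assignment gives total 340.
Every other set of open sites that can feasibly serve all demand totals ≥ 279 even under its best assignment. Minimum: 278.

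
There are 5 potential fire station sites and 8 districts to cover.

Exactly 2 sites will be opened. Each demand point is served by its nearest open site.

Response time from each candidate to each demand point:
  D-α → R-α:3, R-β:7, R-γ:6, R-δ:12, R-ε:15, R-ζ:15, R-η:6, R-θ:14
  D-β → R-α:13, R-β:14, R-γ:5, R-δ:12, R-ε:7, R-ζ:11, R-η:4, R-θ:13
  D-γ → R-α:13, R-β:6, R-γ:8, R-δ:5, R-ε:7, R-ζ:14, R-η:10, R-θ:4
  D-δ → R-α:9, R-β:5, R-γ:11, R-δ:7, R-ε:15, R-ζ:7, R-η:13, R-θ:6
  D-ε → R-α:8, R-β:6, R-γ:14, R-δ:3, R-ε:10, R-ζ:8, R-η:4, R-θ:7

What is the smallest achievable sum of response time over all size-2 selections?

47

Open {D-α, D-ε}.
  R-α→D-α 3, R-β→D-ε 6, R-γ→D-α 6, R-δ→D-ε 3, R-ε→D-ε 10, R-ζ→D-ε 8, R-η→D-ε 4, R-θ→D-ε 7  ⇒ total 47.
Compare {D-β, D-ε}: total 48.
Compare {D-γ, D-ε}: total 48.
No size-2 selection does better; minimum is 47.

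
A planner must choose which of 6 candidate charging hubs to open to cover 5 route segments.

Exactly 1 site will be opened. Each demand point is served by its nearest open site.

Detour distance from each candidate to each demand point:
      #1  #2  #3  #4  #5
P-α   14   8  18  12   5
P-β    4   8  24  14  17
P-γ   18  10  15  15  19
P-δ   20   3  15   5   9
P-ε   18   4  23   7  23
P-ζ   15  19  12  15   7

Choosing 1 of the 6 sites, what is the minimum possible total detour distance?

52

Open {P-δ}.
  #1→P-δ 20, #2→P-δ 3, #3→P-δ 15, #4→P-δ 5, #5→P-δ 9  ⇒ total 52.
Compare {P-α}: total 57.
Compare {P-β}: total 67.
No size-1 selection does better; minimum is 52.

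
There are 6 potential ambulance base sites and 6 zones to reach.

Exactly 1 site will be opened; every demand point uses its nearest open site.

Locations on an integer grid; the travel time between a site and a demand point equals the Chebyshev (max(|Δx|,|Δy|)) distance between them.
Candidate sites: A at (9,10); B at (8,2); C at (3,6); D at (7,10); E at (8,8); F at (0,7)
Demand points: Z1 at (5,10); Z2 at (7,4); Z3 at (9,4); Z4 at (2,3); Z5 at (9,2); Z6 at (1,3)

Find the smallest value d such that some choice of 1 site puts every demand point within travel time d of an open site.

Open {C}.
  Farthest demand point is Z3 at travel time 6 (to C); all others are ≤ 6.
With {E} the worst case is 7.
With {A} the worst case is 8.
No size-1 selection achieves below 6.

6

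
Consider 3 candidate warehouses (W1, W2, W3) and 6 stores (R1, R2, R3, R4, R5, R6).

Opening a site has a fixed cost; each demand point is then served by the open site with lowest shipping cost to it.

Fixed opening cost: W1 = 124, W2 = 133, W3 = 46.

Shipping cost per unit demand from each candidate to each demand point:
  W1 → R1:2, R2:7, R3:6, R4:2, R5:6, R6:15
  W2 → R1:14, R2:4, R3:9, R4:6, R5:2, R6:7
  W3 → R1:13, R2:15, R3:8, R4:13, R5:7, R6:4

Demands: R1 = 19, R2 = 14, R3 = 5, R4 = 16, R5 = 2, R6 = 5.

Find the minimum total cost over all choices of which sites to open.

400

Open {W1, W3}: assign each demand point to its cheapest open site.
  R1→W1 19×2=38, R2→W1 14×7=98, R3→W1 5×6=30, R4→W1 16×2=32, R5→W1 2×6=12, R6→W3 5×4=20
  shipping cost 230, fixed 170 → total 400.
Compare {W1}: shipping cost 285 + fixed 124 = 409.
Compare {W1, W2}: shipping cost 195 + fixed 257 = 452.
Compare {W1, W2, W3}: shipping cost 180 + fixed 303 = 483.
All other subsets cost ≥ 409. Minimum total cost: 400.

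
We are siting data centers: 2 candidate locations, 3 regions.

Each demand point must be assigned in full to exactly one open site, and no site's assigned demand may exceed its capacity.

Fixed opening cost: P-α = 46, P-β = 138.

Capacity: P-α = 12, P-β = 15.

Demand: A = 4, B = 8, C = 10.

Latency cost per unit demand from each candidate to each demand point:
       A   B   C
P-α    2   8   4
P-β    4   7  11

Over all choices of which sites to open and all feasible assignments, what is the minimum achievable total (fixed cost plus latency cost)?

296

Open {P-α, P-β}; cheapest assignment that respects the capacities:
  P-α (cap 12, load 10): C — cost 10×4 = 40
  P-β (cap 15, load 12): A, B — cost 4×4 + 8×7 = 72
  Shipping 112, fixed 184 → total 296.
  Any other capacity-feasible assignment to {P-α, P-β} ships for at least 112.
Total demand is 22 and no other set of sites has combined capacity ≥ 22, so {P-α, P-β} is the only feasible choice of open sites. Minimum: 296.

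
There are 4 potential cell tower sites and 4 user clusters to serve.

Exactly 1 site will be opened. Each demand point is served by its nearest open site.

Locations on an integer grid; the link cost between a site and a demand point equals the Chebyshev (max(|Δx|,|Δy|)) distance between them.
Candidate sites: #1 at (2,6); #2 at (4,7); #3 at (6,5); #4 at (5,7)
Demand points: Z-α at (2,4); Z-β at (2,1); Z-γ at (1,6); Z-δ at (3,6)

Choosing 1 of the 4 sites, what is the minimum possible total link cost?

Open {#1}.
  Z-α→#1 2, Z-β→#1 5, Z-γ→#1 1, Z-δ→#1 1  ⇒ total 9.
Compare {#2}: total 13.
Compare {#4}: total 15.
No size-1 selection does better; minimum is 9.

9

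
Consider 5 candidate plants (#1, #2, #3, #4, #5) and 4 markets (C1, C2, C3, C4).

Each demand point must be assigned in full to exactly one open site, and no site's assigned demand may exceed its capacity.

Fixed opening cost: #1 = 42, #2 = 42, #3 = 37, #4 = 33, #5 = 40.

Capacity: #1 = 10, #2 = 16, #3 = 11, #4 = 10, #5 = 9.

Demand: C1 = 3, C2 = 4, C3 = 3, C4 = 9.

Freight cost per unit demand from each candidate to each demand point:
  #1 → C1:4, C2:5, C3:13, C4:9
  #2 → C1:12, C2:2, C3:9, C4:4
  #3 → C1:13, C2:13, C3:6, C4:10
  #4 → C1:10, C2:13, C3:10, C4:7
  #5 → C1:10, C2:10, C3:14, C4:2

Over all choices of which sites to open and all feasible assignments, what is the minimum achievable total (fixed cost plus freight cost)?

Open {#1, #2}; cheapest assignment that respects the capacities:
  #1 (cap 10, load 3): C1 — cost 3×4 = 12
  #2 (cap 16, load 16): C2, C3, C4 — cost 4×2 + 3×9 + 9×4 = 71
  Shipping 83, fixed 84 → total 167.
  Any other capacity-feasible assignment to {#1, #2} ships for at least 83.
Compare {#1, #5}: its best feasible assignment gives total 171.
Compare {#2, #5}: its best feasible assignment gives total 171.
Every other set of open sites that can feasibly serve all demand totals ≥ 171 even under its best assignment. Minimum: 167.

167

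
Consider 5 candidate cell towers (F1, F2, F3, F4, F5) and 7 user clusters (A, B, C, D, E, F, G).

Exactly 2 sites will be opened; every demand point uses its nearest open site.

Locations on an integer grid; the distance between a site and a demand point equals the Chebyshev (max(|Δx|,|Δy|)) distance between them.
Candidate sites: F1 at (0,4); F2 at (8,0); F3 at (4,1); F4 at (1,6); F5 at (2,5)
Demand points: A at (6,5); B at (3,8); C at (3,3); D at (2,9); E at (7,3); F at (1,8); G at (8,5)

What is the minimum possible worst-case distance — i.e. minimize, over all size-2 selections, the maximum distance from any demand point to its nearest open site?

4

Open {F3, F4}.
  Farthest demand point is A at distance 4 (to F3); all others are ≤ 4.
With {F3, F5} the worst case is 4.
With {F1, F2} the worst case is 5.
No size-2 selection achieves below 4.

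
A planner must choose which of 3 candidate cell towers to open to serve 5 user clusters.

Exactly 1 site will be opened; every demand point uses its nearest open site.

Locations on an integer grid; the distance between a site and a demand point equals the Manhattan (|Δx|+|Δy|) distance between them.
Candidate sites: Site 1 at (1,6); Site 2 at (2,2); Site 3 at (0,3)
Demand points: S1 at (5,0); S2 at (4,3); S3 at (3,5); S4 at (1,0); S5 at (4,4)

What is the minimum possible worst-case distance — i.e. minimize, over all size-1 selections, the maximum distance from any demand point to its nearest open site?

Open {Site 2}.
  Farthest demand point is S1 at distance 5 (to Site 2); all others are ≤ 5.
With {Site 3} the worst case is 8.
With {Site 1} the worst case is 10.
No size-1 selection achieves below 5.

5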